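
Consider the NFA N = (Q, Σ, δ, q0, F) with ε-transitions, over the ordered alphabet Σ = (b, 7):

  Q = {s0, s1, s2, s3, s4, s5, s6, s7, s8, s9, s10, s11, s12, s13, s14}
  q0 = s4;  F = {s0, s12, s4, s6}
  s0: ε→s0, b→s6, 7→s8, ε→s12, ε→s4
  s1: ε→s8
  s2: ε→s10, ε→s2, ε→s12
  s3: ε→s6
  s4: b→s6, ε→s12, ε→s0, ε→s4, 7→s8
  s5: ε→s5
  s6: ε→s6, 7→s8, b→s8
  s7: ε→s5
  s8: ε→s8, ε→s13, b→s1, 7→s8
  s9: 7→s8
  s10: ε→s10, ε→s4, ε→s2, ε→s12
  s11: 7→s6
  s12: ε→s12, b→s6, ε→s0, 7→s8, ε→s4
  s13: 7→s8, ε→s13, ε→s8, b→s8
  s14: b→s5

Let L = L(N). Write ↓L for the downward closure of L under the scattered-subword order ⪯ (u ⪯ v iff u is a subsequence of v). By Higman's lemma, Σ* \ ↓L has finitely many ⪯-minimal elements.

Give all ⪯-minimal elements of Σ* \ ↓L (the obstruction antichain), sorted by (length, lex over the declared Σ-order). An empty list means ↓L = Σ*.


A = [7, bb].

|Q|=15, |F|=4, |δ|=40 (25 ε).
min D↑ (3 st, q0=0, F={2}): 0:b→1,7→2 1:b→2,7→2 2:b→2,7→2.
'7': run [7, 3] end={s1,s13,s8} — reject; 1/1 del acc.
'bb': run [7, 4, 3] end={s1,s13,s8} — reject; 2/2 single-dels accept.
2 obstructions.


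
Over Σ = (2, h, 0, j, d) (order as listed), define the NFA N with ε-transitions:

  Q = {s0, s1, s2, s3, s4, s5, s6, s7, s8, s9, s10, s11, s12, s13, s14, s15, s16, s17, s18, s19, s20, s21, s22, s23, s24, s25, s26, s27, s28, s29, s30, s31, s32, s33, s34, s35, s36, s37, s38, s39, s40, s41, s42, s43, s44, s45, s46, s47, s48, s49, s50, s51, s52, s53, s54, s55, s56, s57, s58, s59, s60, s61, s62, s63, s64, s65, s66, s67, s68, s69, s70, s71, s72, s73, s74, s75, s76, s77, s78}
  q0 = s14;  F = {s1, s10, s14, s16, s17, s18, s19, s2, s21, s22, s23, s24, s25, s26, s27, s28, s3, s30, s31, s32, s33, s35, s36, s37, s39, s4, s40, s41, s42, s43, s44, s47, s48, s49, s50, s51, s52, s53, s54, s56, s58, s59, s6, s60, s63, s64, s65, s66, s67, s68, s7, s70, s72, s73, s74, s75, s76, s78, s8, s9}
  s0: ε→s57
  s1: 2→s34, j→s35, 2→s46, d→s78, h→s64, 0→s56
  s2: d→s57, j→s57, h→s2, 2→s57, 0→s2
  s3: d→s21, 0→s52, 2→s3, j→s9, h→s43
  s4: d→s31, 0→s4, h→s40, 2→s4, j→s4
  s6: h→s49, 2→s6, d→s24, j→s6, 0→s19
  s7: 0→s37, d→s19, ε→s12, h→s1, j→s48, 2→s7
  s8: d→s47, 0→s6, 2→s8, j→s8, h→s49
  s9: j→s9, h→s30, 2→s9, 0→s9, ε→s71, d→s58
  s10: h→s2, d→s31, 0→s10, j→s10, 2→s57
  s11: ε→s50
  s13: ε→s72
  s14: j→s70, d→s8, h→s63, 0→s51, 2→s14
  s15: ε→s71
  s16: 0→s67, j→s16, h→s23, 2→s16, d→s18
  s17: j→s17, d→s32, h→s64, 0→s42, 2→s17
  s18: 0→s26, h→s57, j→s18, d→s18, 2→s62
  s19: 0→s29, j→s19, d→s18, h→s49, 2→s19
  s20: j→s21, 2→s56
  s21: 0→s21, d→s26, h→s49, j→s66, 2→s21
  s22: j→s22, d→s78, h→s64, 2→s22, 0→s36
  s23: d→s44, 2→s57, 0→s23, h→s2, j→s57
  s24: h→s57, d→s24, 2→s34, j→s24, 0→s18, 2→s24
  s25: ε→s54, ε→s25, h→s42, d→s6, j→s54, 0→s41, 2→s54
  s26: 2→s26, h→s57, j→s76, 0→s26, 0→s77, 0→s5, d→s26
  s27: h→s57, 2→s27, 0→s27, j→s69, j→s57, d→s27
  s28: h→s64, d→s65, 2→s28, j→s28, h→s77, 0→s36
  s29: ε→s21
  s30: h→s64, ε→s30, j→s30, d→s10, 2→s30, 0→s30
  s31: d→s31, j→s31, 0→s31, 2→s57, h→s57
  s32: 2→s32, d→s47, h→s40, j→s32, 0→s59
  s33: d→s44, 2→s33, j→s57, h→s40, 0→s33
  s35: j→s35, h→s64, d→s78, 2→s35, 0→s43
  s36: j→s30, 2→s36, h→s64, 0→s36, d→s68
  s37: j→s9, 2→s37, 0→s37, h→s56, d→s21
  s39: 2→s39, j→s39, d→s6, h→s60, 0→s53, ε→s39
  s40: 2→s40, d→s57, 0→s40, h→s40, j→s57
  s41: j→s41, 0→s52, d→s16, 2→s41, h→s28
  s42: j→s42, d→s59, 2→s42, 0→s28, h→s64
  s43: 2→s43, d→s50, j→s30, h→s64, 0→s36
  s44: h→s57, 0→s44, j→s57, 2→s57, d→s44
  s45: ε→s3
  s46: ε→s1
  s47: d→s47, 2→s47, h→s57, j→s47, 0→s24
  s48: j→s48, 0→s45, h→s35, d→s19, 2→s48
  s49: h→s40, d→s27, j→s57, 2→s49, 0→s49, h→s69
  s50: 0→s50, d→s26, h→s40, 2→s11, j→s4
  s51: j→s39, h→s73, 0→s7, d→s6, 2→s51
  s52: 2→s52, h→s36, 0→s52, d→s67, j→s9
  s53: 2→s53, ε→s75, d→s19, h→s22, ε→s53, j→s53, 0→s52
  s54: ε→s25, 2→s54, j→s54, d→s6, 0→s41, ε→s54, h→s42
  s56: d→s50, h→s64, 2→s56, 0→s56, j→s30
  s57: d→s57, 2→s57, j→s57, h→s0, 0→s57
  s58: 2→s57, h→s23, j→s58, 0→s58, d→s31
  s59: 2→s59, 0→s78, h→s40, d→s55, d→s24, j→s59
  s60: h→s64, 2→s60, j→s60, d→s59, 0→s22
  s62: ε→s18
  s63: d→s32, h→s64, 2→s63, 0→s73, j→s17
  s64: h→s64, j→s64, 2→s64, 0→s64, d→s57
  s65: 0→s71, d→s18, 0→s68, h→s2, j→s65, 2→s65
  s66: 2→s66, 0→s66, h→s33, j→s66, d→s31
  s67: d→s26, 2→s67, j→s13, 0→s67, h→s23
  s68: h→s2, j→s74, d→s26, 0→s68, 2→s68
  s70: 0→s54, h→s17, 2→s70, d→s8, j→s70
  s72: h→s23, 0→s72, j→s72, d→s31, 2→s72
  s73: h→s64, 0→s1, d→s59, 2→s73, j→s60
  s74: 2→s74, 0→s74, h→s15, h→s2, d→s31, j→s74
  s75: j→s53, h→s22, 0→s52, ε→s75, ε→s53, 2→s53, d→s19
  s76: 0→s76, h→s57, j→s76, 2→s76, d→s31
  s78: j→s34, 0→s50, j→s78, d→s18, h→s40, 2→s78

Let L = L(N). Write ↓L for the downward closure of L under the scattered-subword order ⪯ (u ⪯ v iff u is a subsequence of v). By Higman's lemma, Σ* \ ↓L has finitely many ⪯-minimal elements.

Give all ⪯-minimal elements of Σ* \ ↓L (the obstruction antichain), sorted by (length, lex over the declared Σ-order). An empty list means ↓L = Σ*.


|Q|=79, |F|=60, |δ|=338 (20 ε).
min D↑ (59 st, q0=0, F={15}): 0:2→0,h→1,0→2,j→3,d→4 1:2→1,h→5,0→6,j→7,d→8 2:2→2,h→6,0→9,j→10,d→11 3:2→3,h→7,0→12,j→3,d→4 4:2→4,h→13,0→11,j→4,d→14 5:2→5,h→5,0→5,j→5,d→15 6:2→6,h→5,0→16,j→17,d→18 7:2→7,h→5,0→19,j→7,d→8 8:2→8,h→20,0→18,j→8,d→14 9:2→9,h→16,0→21,j→22,d→23 10:2→10,h→17,0→24,j→10,d→11 11:2→11,h→13,0→23,j→11,d→25 12:2→12,h→19,0→26,j→12,d→11 13:2→13,h→20,0→13,j→15,d→27 14:2→14,h→15,0→25,j→14,d→14 15:2→15,h→15,0→15,j→15,d→15 16:2→16,h→5,0→28,j→29,d→30 17:2→17,h→5,0→31,j→17,d→18 18:2→18,h→20,0→30,j→18,d→25 19:2→19,h→5,0→32,j→19,d→18 20:2→20,h→20,0→20,j→15,d→15 21:2→21,h→28,0→21,j→33,d→34 22:2→22,h→29,0→35,j→22,d→23 23:2→23,h→13,0→34,j→23,d→36 24:2→24,h→31,0→37,j→24,d→23 25:2→25,h→15,0→36,j→25,d→25 26:2→26,h→32,0→37,j→26,d→38 27:2→27,h→15,0→27,j→15,d→27 28:2→28,h→5,0→28,j→39,d→40 29:2→29,h→5,0→41,j→29,d→30 30:2→30,h→20,0→40,j→30,d→36 31:2→31,h→5,0→42,j→31,d→30 32:2→32,h→5,0→42,j→32,d→43 33:2→33,h→39,0→33,j→33,d→44 34:2→34,h→13,0→34,j→45,d→46 35:2→35,h→41,0→37,j→33,d→34 36:2→36,h→15,0→46,j→36,d→36 37:2→37,h→42,0→37,j→33,d→47 38:2→38,h→48,0→47,j→38,d→36 39:2→39,h→5,0→39,j→39,d→49 40:2→40,h→20,0→40,j→50,d→46 41:2→41,h→5,0→42,j→39,d→40 42:2→42,h→5,0→42,j→39,d→51 43:2→43,h→52,0→51,j→43,d→36 44:2→15,h→48,0→44,j→44,d→53 45:2→45,h→54,0→45,j→45,d→53 46:2→46,h→15,0→46,j→55,d→46 47:2→47,h→48,0→47,j→56,d→46 48:2→15,h→52,0→48,j→15,d→57 49:2→15,h→52,0→49,j→49,d→53 50:2→50,h→20,0→50,j→50,d→53 51:2→51,h→52,0→51,j→58,d→46 52:2→15,h→52,0→52,j→15,d→15 53:2→15,h→15,0→53,j→53,d→53 54:2→54,h→20,0→54,j→15,d→57 55:2→55,h→15,0→55,j→55,d→53 56:2→56,h→48,0→56,j→56,d→53 57:2→15,h→15,0→57,j→15,d→57 58:2→58,h→52,0→58,j→58,d→53 [Hopcroft].
'hhd': run [76, 48, 9, 2] end={s0,s57} — reject; 3/3 deletions ∈↓L.
'dhj': |S_i|=[76, 44, 12, 3] end={s0,s57,s69} rej; 3/3 del acc.
'ddh': N↓-sim [76, 44, 16, 2] end={s0,s57} ∉↓L; 3/3 single-dels accept.
'000jd2': run [76, 69, 58, 40, 22, 8, 2] end={s0,s57} — reject; 6/6 single-dels accept.
'j00dh2': run [76, 66, 57, 44, 25, 7, 2] end={s0,s57} rej; 6/6 del acc.
5 words, ⪯-incomp.

A = [hhd, dhj, ddh, 000jd2, j00dh2].


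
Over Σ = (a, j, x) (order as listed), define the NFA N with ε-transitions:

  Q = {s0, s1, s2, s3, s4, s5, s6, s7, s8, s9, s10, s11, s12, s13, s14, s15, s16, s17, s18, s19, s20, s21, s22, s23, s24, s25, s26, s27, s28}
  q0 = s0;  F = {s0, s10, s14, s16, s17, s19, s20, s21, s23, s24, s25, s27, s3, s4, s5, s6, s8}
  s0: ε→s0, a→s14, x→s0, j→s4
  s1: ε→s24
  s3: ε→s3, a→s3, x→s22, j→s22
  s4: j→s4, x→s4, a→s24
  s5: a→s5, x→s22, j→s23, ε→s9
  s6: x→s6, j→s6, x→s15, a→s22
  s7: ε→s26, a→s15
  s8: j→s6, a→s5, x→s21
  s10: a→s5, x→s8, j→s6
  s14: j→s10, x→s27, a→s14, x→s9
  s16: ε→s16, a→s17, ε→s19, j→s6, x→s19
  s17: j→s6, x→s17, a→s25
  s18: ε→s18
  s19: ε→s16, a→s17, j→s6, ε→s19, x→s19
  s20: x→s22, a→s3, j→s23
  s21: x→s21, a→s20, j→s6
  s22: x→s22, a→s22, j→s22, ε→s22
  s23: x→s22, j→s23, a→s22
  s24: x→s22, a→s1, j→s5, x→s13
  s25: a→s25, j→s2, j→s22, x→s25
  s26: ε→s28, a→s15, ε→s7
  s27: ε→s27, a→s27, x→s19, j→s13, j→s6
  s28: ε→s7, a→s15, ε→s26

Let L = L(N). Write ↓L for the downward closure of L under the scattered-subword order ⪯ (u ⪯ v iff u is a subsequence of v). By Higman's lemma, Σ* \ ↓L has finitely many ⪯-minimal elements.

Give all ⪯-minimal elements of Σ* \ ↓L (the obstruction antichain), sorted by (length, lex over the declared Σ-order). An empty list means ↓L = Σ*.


Antichain: [jax, ajja, axja, axxaaj].

|Q|=29, |F|=17, |δ|=78 (16 ε).
min D↑ (17 st, q0=0, F={10}): 0:a→1,j→2,x→0 1:a→1,j→3,x→4 2:a→5,j→2,x→2 3:a→6,j→7,x→8 4:a→4,j→7,x→9 5:a→5,j→6,x→10 6:a→6,j→11,x→10 7:a→10,j→7,x→7 8:a→6,j→7,x→12 9:a→13,j→7,x→9 10:a→10,j→10,x→10 11:a→10,j→11,x→10 12:a→14,j→7,x→12 13:a→15,j→7,x→13 14:a→16,j→11,x→10 15:a→15,j→10,x→15 16:a→16,j→10,x→10 [Hopcroft].
'jax': N↓-sim [23, 16, 9, 2] end={s13,s22} ∉↓L; 3/3 deletions ∈↓L.
'ajja': |S_i|=[23, 21, 13, 4, 1] end={s22} rej; 4/4 deletions ∈↓L.
'axja': N↓-sim [23, 21, 17, 6, 1] end={s22} ∉↓L; 4/4 del acc.
'axxaaj': N↓-sim [23, 21, 17, 12, 9, 4, 2] end={s2,s22} — reject; 6/6 single-dels accept.
4 obstructions.


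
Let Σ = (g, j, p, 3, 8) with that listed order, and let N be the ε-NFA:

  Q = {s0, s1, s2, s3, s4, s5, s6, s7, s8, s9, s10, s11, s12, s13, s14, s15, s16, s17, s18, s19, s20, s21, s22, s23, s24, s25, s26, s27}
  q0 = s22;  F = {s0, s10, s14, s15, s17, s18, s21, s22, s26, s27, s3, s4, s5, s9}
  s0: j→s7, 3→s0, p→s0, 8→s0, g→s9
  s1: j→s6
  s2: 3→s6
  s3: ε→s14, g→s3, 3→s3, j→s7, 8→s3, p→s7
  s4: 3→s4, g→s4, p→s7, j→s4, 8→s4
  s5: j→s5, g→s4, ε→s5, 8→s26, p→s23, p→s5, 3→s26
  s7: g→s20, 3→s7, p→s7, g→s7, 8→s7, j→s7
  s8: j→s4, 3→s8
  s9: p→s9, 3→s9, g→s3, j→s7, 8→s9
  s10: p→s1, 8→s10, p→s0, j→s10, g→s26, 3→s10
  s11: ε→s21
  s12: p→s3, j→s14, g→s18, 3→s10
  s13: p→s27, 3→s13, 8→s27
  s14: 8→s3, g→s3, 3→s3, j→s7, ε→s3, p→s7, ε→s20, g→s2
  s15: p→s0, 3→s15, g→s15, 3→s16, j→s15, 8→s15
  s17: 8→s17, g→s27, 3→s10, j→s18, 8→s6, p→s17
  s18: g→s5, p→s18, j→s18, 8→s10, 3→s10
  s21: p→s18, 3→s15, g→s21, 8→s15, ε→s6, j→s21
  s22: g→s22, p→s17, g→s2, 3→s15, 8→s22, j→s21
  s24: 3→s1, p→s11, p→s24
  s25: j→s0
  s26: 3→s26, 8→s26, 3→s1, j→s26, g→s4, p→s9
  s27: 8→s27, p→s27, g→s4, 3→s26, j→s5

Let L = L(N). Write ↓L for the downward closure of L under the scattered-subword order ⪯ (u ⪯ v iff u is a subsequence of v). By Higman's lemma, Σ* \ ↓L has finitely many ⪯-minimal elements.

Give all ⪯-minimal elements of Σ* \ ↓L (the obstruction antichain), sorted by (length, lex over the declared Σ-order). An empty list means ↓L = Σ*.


|Q|=28, |F|=14, |δ|=104 (6 ε).
min D↑ (14 st, q0=0, F={12}): 0:g→0,j→1,p→2,3→3,8→0 1:g→1,j→1,p→4,3→3,8→3 2:g→5,j→4,p→2,3→6,8→2 3:g→3,j→3,p→7,3→3,8→3 4:g→8,j→4,p→4,3→6,8→6 5:g→9,j→8,p→5,3→10,8→5 6:g→10,j→6,p→7,3→6,8→6 7:g→11,j→12,p→7,3→7,8→7 8:g→9,j→8,p→8,3→10,8→10 9:g→9,j→9,p→12,3→9,8→9 10:g→9,j→10,p→11,3→10,8→10 11:g→13,j→12,p→11,3→11,8→11 12:g→12,j→12,p→12,3→12,8→12 13:g→13,j→12,p→12,3→13,8→13 [Hopcroft].
'3pj': run [21, 14, 9, 3] end={s20,s6,s7} — reject; 3/3 del acc.
'j8pj': N↓-sim [21, 18, 14, 9, 3] end={s20,s6,s7} — reject; 4/4 del acc.
'pggp': |S_i|=[21, 17, 13, 7, 2] end={s20,s7} — reject; 4/4 del acc.
3 minimals (antichain).

Antichain: [3pj, j8pj, pggp].


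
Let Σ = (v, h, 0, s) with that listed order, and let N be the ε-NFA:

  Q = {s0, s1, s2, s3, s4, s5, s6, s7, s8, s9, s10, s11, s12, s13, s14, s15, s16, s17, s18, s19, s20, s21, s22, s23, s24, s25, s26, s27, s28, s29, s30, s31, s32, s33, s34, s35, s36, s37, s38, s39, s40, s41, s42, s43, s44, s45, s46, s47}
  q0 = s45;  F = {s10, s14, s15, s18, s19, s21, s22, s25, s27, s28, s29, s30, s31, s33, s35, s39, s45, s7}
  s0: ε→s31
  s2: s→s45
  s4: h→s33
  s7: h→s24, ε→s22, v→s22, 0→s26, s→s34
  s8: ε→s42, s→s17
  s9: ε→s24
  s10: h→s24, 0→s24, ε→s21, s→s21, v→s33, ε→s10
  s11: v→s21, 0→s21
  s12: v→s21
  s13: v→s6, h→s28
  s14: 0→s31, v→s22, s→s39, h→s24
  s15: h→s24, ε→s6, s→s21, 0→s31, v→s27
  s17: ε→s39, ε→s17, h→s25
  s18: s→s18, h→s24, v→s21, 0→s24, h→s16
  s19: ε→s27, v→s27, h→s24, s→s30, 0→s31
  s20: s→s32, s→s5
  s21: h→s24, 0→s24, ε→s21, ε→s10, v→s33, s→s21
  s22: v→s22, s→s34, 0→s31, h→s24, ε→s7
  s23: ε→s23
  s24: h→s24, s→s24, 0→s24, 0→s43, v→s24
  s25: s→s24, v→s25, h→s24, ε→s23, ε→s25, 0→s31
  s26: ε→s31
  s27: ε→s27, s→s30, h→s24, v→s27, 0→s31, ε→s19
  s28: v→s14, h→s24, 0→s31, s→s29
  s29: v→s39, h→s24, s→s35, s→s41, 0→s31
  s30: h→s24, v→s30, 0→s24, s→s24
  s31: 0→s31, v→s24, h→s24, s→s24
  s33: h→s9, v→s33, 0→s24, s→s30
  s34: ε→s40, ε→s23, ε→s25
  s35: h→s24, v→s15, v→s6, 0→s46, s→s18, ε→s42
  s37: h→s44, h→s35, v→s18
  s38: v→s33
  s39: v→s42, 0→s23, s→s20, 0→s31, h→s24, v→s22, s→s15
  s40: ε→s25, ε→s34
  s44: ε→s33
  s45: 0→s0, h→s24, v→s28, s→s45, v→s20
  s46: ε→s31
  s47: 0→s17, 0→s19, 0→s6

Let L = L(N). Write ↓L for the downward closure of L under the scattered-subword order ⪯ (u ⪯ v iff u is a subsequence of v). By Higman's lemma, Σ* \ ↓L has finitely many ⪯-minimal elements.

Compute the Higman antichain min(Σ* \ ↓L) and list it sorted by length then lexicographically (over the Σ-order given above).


min(Σ*\↓L) = [h, 0v, 0s, vvvss, vsss0].

|Q|=48, |F|=18, |δ|=129 (27 ε).
min D↑ (16 st, q0=0, F={2}): 0:v→1,h→2,0→3,s→0 1:v→4,h→2,0→3,s→5 2:v→2,h→2,0→2,s→2 3:v→2,h→2,0→3,s→2 4:v→6,h→2,0→3,s→7 5:v→7,h→2,0→3,s→8 6:v→6,h→2,0→3,s→9 7:v→6,h→2,0→3,s→10 8:v→10,h→2,0→3,s→11 9:v→9,h→2,0→3,s→2 10:v→12,h→2,0→3,s→13 11:v→13,h→2,0→2,s→11 12:v→12,h→2,0→3,s→14 13:v→15,h→2,0→2,s→13 14:v→14,h→2,0→2,s→2 15:v→15,h→2,0→2,s→14 (ε-aug+det+¬).
'h': run [34, 4] end={s16,s24,s43,s9} — reject; 1/1 del acc.
'0v': run [34, 7, 2] end={s24,s43} ∉↓L; 2/2 deletions ∈↓L.
'0s': N↓-sim [34, 7, 2] end={s24,s43} — reject; 2/2 del acc.
'vvvss': N↓-sim [34, 32, 25, 16, 8, 2] end={s24,s43} ∉↓L; 5/5 single-dels accept.
'vsss0': run [34, 32, 30, 25, 11, 2] end={s24,s43} ∉↓L; 5/5 deletions ∈↓L.
5 minimals (antichain).


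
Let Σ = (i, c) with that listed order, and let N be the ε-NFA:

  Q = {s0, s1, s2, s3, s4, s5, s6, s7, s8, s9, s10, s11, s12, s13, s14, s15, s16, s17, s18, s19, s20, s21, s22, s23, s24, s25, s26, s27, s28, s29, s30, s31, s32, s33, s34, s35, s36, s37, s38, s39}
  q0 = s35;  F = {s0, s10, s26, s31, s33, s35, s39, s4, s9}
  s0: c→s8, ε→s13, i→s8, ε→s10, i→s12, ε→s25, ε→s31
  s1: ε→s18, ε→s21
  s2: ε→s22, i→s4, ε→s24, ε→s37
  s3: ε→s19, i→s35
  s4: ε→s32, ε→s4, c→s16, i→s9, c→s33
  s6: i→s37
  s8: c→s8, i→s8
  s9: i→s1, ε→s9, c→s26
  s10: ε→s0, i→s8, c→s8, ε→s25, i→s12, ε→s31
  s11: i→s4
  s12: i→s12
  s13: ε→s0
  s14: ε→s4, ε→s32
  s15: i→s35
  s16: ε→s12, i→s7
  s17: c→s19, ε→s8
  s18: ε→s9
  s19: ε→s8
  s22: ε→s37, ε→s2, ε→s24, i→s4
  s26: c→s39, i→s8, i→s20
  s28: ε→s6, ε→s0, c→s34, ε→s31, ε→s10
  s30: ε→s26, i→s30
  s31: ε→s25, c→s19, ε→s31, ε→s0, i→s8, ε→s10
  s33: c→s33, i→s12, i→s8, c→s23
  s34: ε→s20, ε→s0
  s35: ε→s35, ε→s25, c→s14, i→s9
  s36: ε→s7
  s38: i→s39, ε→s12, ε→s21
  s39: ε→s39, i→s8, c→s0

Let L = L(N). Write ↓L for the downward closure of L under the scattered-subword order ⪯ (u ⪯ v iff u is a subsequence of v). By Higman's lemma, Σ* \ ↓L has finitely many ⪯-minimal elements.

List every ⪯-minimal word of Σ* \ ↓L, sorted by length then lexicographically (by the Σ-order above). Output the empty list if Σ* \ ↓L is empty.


A = [ici, cci, icccc].

|Q|=40, |F|=9, |δ|=81 (43 ε).
min D↑ (8 st, q0=0, F={5}): 0:i→1,c→2 1:i→1,c→3 2:i→1,c→4 3:i→5,c→6 4:i→5,c→4 5:i→5,c→5 6:i→5,c→7 7:i→5,c→5 (ε-aug+det+¬).
'ici': run [23, 16, 11, 3] end={s12,s20,s8} ∉↓L; 3/3 del acc.
'cci': |S_i|=[23, 22, 15, 4] end={s12,s20,s7,s8} rej; 3/3 del acc.
'icccc': |S_i|=[23, 16, 11, 9, 8, 2] end={s19,s8} rej; 5/5 single-dels accept.
3 words, ⪯-incomp.


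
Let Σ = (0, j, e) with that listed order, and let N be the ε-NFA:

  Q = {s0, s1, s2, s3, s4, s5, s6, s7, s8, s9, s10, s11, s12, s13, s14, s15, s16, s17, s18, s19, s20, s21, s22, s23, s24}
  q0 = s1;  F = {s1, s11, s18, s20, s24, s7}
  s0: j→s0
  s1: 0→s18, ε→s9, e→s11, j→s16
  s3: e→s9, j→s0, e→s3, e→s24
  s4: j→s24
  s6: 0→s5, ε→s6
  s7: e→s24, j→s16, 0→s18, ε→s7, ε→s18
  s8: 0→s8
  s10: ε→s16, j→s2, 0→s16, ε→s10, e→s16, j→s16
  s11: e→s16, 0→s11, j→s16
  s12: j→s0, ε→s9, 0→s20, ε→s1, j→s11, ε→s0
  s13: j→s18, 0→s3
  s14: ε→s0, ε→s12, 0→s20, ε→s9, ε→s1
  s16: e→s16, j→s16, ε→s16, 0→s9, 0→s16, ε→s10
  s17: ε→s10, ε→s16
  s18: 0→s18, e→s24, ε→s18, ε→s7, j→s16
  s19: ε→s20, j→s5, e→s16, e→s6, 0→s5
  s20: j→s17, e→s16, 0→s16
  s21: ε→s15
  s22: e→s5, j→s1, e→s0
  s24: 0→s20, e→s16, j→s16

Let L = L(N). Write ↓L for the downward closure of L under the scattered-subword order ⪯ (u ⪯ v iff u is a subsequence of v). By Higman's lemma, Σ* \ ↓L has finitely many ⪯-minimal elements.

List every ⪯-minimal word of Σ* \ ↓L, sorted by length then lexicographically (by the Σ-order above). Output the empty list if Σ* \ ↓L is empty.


Antichain: [j, ee, 0e00].

|Q|=25, |F|=6, |δ|=68 (21 ε).
min D↑ (6 st, q0=0, F={2}): 0:0→1,j→2,e→3 1:0→1,j→2,e→4 2:0→2,j→2,e→2 3:0→3,j→2,e→2 4:0→5,j→2,e→2 5:0→2,j→2,e→2 (ε-aug+det+¬).
'j': run [11, 5] end={s10,s16,s17,s2,s9} ∉↓L; 1/1 single-dels accept.
'ee': run [11, 8, 4] end={s10,s16,s2,s9} ∉↓L; 2/2 single-dels accept.
'0e00': run [11, 10, 7, 6, 4] end={s10,s16,s2,s9} — reject; 4/4 del acc.
3 minimals (antichain).


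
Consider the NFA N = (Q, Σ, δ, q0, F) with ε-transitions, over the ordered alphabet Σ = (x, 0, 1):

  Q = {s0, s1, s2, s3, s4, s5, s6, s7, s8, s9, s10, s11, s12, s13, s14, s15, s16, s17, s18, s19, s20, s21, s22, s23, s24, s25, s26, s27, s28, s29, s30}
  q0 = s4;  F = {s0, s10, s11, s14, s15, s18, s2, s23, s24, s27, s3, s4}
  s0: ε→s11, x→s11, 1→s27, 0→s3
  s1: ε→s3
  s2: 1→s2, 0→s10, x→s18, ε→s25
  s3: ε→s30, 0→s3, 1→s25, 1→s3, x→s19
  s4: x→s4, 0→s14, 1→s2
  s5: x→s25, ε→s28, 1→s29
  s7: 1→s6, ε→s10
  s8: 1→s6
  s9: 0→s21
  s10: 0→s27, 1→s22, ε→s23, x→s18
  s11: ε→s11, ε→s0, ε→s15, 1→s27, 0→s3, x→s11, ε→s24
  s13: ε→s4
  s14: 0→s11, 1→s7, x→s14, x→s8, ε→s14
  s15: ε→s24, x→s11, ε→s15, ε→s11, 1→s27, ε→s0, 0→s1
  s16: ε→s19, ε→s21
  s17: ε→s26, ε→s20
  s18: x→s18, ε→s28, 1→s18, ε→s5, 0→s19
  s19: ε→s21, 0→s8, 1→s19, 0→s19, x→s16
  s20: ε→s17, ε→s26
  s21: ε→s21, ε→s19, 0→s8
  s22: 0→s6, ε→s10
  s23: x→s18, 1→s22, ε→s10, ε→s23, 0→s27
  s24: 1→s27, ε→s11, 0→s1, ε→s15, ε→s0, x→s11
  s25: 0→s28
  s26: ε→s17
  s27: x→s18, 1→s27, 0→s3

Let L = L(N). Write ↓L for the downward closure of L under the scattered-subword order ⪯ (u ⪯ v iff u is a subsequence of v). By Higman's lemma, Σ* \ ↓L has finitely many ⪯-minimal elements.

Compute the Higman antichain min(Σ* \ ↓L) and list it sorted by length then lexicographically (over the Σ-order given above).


Antichain: [1x0, 000x].

|Q|=31, |F|=12, |δ|=85 (35 ε).
min D↑ (9 st, q0=0, F={8}): 0:x→0,0→1,1→2 1:x→1,0→3,1→4 2:x→5,0→4,1→2 3:x→3,0→6,1→7 4:x→5,0→7,1→4 5:x→5,0→8,1→5 6:x→8,0→6,1→6 7:x→5,0→6,1→7 8:x→8,0→8,1→8 [Hopcroft].
'1x0': |S_i|=[25, 18, 10, 6] end={s16,s19,s21,s28,s6,s8} ∉↓L; 3/3 deletions ∈↓L.
'000x': N↓-sim [25, 23, 18, 10, 5] end={s16,s19,s21,s6,s8} ∉↓L; 4/4 del acc.
2 words, ⪯-incomp.


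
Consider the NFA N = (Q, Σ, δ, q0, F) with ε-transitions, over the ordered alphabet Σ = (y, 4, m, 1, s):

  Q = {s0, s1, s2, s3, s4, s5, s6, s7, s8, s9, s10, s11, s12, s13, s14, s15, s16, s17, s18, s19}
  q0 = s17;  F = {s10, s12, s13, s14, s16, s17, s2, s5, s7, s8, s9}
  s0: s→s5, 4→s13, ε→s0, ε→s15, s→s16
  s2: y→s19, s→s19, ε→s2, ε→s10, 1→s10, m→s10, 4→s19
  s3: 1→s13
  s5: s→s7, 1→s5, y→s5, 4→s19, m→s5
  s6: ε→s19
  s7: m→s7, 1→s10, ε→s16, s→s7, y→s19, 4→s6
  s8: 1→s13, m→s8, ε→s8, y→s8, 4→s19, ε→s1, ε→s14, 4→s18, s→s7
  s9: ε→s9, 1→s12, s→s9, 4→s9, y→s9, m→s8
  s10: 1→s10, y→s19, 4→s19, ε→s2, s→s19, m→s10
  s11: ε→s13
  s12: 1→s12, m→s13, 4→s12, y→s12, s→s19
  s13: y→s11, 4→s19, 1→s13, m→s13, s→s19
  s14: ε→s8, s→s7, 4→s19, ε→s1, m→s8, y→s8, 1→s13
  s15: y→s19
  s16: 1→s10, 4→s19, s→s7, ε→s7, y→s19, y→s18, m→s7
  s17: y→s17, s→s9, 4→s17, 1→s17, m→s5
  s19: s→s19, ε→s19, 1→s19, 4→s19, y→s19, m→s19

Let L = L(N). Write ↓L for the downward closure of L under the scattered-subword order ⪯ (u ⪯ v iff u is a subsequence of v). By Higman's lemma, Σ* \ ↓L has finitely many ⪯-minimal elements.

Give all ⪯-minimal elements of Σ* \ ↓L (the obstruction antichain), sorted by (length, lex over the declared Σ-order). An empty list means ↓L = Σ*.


A = [m4, msy, s1s].

|Q|=20, |F|=11, |δ|=83 (16 ε).
min D↑ (9 st, q0=0, F={3}): 0:y→0,4→0,m→1,1→0,s→2 1:y→1,4→3,m→1,1→1,s→4 2:y→2,4→2,m→5,1→6,s→2 3:y→3,4→3,m→3,1→3,s→3 4:y→3,4→3,m→4,1→7,s→4 5:y→5,4→3,m→5,1→8,s→4 6:y→6,4→6,m→8,1→6,s→3 7:y→3,4→3,m→7,1→7,s→3 8:y→8,4→3,m→8,1→8,s→3 (ε-aug+det+¬).
'm4': run [16, 13, 3] end={s18,s19,s6} rej; 2/2 single-dels accept.
'msy': run [16, 13, 7, 2] end={s18,s19} — reject; 3/3 deletions ∈↓L.
's1s': N↓-sim [16, 14, 6, 1] end={s19} — reject; 3/3 del acc.
3 words, ⪯-incomp.


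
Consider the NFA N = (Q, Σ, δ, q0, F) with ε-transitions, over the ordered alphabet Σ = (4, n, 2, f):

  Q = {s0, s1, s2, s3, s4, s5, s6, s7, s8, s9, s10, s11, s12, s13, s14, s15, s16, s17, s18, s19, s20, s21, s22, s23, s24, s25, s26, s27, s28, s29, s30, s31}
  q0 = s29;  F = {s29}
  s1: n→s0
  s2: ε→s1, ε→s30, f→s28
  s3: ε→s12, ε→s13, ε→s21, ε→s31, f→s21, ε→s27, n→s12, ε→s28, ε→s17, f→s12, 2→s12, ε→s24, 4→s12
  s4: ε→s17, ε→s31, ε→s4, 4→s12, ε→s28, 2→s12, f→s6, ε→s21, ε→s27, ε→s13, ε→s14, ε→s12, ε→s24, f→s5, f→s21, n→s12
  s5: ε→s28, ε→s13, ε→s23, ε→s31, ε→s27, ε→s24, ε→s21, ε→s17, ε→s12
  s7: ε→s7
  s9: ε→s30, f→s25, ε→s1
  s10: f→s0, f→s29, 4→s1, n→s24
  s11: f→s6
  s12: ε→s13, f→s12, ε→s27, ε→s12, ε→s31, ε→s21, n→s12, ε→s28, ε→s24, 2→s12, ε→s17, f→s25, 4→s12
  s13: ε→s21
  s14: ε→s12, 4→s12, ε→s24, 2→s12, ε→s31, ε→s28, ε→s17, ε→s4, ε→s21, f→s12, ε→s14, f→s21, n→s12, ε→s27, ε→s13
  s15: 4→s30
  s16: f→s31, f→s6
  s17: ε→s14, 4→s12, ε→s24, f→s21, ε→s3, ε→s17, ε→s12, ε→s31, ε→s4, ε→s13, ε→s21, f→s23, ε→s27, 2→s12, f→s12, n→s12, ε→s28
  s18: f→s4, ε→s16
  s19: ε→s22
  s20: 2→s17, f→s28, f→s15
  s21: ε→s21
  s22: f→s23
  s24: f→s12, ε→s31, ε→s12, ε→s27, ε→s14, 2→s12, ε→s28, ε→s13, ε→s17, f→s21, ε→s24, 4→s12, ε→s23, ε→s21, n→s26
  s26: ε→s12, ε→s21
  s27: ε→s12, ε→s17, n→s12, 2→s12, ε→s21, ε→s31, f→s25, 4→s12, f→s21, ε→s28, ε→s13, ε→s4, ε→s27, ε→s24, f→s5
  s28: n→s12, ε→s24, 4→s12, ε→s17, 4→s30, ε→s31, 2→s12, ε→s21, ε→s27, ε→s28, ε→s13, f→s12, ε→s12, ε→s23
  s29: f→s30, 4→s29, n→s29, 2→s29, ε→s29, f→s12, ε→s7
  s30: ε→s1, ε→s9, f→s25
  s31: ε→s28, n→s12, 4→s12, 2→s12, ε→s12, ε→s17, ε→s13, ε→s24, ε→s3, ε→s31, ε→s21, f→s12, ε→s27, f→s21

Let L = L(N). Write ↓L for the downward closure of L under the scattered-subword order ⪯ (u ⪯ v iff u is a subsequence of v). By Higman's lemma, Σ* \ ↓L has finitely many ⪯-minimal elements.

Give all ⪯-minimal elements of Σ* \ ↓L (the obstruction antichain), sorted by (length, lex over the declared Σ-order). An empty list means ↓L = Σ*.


|Q|=32, |F|=1, |δ|=178 (108 ε).
min D↑ (2 st, q0=0, F={1}): 0:4→0,n→0,2→0,f→1 1:4→1,n→1,2→1,f→1 [Hopcroft].
'f': |S_i|=[22, 20] end={s0,s1,s12,s13,s14,s17,s21,s23,s24,s25,s26,s27,…} rej; 1/1 single-dels accept.
1 obstructions.

Antichain: [f].


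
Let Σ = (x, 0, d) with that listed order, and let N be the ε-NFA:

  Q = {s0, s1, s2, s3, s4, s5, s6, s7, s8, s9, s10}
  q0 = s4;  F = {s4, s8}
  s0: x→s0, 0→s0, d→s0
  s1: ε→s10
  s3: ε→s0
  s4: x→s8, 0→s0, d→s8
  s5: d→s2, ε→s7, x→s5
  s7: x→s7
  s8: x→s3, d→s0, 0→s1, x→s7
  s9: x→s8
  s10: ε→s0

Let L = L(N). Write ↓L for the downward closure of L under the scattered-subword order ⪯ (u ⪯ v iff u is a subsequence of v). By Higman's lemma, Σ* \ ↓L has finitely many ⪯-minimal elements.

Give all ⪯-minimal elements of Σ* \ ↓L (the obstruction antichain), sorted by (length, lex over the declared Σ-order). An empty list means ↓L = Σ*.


Antichain: [0, xx, xd, dx, dd].

|Q|=11, |F|=2, |δ|=18 (4 ε).
min D↑ (3 st, q0=0, F={2}): 0:x→1,0→2,d→1 1:x→2,0→2,d→2 2:x→2,0→2,d→2 (ε-aug+det+¬).
'0': N↓-sim [7, 3] end={s0,s1,s10} ∉↓L; 1/1 deletions ∈↓L.
'xx': N↓-sim [7, 6, 3] end={s0,s3,s7} ∉↓L; 2/2 del acc.
'xd': N↓-sim [7, 6, 1] end={s0} rej; 2/2 del acc.
'dx': |S_i|=[7, 6, 3] end={s0,s3,s7} ∉↓L; 2/2 deletions ∈↓L.
'dd': N↓-sim [7, 6, 1] end={s0} rej; 2/2 single-dels accept.
5 obstructions.


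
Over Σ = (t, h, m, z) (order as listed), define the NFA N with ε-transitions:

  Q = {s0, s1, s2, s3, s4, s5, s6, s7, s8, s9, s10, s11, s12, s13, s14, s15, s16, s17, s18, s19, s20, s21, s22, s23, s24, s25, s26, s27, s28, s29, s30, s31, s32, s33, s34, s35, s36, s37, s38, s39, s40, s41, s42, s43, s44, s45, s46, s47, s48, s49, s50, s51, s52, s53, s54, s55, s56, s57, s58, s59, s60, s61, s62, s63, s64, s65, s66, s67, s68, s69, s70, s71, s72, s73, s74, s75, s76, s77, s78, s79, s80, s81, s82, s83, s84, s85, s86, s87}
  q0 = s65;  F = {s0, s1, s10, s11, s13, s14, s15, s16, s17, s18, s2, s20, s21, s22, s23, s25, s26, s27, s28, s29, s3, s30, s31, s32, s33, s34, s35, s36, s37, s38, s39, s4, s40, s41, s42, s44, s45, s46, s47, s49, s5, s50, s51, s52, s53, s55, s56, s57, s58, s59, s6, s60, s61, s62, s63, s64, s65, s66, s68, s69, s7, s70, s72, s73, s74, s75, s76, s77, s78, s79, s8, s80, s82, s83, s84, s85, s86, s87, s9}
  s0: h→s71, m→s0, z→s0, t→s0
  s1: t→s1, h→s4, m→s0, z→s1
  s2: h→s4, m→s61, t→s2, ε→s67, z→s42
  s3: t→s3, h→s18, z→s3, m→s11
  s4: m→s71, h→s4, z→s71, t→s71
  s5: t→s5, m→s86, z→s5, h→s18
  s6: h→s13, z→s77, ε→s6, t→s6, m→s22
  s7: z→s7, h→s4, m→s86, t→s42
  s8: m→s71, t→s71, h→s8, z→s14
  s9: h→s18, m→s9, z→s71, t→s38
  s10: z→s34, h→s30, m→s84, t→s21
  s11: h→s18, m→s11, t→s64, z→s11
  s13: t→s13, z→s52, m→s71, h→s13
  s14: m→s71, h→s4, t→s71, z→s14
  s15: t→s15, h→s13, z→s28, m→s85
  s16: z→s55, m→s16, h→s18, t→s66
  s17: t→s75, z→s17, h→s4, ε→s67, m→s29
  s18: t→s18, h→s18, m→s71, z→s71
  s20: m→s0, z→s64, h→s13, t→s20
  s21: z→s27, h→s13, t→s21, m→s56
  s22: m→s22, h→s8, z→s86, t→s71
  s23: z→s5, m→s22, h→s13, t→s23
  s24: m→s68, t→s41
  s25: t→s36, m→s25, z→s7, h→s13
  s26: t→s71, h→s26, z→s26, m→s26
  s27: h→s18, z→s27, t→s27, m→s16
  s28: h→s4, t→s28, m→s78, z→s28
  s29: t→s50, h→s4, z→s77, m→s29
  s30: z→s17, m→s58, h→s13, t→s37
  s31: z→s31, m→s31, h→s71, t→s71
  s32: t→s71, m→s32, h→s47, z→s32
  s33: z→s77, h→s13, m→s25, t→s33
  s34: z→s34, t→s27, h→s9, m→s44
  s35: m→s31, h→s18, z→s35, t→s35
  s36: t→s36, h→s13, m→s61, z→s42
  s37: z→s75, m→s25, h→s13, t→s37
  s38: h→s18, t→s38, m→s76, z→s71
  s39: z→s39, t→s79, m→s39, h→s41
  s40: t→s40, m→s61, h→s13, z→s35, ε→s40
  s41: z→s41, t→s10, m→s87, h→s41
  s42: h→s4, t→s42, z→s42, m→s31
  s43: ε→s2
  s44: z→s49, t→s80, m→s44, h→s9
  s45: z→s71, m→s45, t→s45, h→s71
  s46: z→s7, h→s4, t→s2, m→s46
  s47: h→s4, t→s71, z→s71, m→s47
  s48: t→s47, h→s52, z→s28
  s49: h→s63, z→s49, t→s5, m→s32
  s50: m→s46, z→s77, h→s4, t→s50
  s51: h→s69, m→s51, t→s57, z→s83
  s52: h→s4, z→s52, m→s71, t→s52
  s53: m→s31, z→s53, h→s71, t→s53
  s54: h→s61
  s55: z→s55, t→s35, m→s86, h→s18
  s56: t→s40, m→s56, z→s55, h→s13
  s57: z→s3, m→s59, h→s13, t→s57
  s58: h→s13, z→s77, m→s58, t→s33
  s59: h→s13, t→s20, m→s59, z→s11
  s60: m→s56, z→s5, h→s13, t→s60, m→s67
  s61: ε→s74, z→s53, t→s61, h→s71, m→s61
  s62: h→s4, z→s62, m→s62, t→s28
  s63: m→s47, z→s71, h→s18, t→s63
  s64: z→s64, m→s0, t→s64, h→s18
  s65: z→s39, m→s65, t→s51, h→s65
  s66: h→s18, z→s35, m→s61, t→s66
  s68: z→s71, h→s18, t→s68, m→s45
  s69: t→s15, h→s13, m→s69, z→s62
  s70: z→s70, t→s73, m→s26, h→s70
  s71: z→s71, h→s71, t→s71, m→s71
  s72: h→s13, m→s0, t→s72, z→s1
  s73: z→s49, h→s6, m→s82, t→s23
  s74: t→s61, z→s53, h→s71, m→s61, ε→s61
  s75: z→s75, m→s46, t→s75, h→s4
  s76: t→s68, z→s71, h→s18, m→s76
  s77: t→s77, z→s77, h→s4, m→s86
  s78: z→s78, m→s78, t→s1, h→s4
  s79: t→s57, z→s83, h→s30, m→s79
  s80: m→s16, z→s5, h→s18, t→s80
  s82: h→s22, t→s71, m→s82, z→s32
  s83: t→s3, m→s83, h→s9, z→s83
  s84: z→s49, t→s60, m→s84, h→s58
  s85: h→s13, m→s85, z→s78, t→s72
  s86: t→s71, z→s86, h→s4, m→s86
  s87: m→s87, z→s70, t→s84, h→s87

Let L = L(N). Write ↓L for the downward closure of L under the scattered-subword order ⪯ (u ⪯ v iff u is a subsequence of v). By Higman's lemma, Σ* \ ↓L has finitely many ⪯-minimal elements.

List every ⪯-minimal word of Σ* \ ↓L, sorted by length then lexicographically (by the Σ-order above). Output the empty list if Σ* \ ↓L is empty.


min(Σ*\↓L) = [tthm, thhm, tzhz, thzht, ttmtmh, zhmzmt].

|Q|=88, |F|=79, |δ|=334 (7 ε).
min D↑ (79 st, q0=0, F={17}): 0:t→1,h→0,m→0,z→2 1:t→3,h→4,m→1,z→5 2:t→6,h→7,m→2,z→2 3:t→3,h→8,m→9,z→10 4:t→11,h→8,m→4,z→12 5:t→10,h→13,m→5,z→5 6:t→3,h→14,m→6,z→5 7:t→15,h→7,m→16,z→7 8:t→8,h→8,m→17,z→18 9:t→19,h→8,m→9,z→20 10:t→10,h→21,m→20,z→10 11:t→11,h→8,m→22,z→23 12:t→23,h→24,m→12,z→12 13:t→25,h→21,m→13,z→17 14:t→26,h→8,m→27,z→28 15:t→29,h→14,m→30,z→31 16:t→30,h→16,m→16,z→32 17:t→17,h→17,m→17,z→17 18:t→18,h→24,m→17,z→18 19:t→19,h→8,m→33,z→34 20:t→34,h→21,m→20,z→20 21:t→21,h→21,m→17,z→17 22:t→35,h→8,m→22,z→36 23:t→23,h→24,m→36,z→23 24:t→17,h→24,m→17,z→17 25:t→25,h→21,m→37,z→17 26:t→26,h→8,m→38,z→39 27:t→40,h→8,m→27,z→41 28:t→39,h→24,m→42,z→28 29:t→29,h→8,m→43,z→44 30:t→45,h→27,m→30,z→46 31:t→44,h→13,m→47,z→31 32:t→48,h→32,m→49,z→32 33:t→33,h→17,m→33,z→33 34:t→34,h→21,m→33,z→34 35:t→35,h→8,m→33,z→50 36:t→50,h→24,m→36,z→36 37:t→51,h→21,m→37,z→17 38:t→52,h→8,m→38,z→53 39:t→39,h→24,m→54,z→39 40:t→40,h→8,m→38,z→41 41:t→41,h→24,m→55,z→41 42:t→56,h→24,m→42,z→41 43:t→57,h→8,m→43,z→58 44:t→44,h→21,m→59,z→44 45:t→45,h→8,m→43,z→60 46:t→60,h→61,m→62,z→46 47:t→63,h→13,m→47,z→46 48:t→64,h→65,m→66,z→46 49:t→17,h→49,m→49,z→49 50:t→50,h→24,m→33,z→50 51:t→51,h→21,m→67,z→17 52:t→52,h→8,m→68,z→69 53:t→69,h→24,m→55,z→53 54:t→70,h→24,m→54,z→53 55:t→17,h→24,m→55,z→55 56:t→56,h→24,m→54,z→41 57:t→57,h→8,m→68,z→71 58:t→71,h→21,m→55,z→58 59:t→72,h→21,m→59,z→58 60:t→60,h→21,m→55,z→60 61:t→61,h→21,m→73,z→17 62:t→17,h→73,m→62,z→62 63:t→63,h→21,m→59,z→60 64:t→64,h→8,m→74,z→60 65:t→65,h→8,m→74,z→41 66:t→17,h→74,m→66,z→62 67:t→67,h→17,m→67,z→17 68:t→68,h→17,m→68,z→75 69:t→69,h→24,m→76,z→69 70:t→70,h→24,m→68,z→69 71:t→71,h→21,m→76,z→71 72:t→72,h→21,m→68,z→71 73:t→17,h→24,m→73,z→17 74:t→17,h→77,m→74,z→55 75:t→75,h→17,m→76,z→75 76:t→17,h→17,m→76,z→76 77:t→17,h→77,m→17,z→78 78:t→17,h→24,m→17,z→78.
'tthm': |S_i|=[81, 75, 57, 7, 1] end={s71} — reject; 4/4 del acc.
'thhm': N↓-sim [81, 75, 46, 7, 1] end={s71} — reject; 4/4 single-dels accept.
'tzhz': N↓-sim [81, 75, 47, 10, 1] end={s71} rej; 4/4 single-dels accept.
'thzht': run [81, 75, 46, 24, 2, 1] end={s71} rej; 5/5 deletions ∈↓L.
'ttmtmh': run [81, 75, 57, 39, 23, 7, 1] end={s71} — reject; 6/6 del acc.
'zhmzmt': N↓-sim [81, 75, 61, 52, 27, 11, 1] end={s71} ∉↓L; 6/6 deletions ∈↓L.
6 minimals (antichain).


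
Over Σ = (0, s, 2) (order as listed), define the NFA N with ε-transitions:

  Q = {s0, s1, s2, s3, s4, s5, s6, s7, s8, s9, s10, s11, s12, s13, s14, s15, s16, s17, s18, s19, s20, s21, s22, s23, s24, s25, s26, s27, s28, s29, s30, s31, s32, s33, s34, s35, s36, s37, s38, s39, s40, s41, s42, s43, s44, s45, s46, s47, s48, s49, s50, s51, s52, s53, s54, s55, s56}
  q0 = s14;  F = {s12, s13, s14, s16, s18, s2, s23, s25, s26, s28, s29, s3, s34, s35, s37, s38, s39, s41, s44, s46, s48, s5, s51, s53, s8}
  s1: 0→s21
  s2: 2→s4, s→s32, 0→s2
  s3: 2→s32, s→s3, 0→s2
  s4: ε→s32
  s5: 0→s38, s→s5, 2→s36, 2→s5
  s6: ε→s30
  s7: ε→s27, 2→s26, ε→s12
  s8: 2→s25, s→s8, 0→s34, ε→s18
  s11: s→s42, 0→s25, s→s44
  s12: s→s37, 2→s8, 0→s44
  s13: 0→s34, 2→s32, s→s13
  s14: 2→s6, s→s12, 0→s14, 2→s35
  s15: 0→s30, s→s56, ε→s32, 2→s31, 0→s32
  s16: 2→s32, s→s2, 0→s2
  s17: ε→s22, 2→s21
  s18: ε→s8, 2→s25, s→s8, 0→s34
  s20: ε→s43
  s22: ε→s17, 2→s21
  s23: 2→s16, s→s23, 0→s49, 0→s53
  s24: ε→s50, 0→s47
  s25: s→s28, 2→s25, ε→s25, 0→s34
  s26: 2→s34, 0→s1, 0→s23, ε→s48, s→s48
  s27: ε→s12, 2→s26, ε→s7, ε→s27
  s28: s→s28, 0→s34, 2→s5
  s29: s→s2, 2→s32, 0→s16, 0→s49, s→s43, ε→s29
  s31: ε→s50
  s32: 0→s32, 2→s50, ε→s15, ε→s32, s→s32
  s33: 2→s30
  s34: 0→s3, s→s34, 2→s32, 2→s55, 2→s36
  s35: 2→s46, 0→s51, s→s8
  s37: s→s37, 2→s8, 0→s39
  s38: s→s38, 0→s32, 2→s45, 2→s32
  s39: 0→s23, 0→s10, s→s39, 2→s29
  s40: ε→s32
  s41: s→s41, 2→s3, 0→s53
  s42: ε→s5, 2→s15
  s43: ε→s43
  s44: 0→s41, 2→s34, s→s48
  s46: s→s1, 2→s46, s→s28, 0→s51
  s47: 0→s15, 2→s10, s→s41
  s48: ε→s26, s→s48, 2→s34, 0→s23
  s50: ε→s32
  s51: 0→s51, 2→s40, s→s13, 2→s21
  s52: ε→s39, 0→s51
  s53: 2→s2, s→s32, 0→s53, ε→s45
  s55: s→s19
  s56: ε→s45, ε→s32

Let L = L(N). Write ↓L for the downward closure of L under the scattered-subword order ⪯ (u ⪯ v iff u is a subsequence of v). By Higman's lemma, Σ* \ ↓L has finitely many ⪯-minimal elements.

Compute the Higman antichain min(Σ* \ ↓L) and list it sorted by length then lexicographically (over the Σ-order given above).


|Q|=57, |F|=25, |δ|=139 (29 ε).
min D↑ (24 st, q0=0, F={14}): 0:0→0,s→1,2→2 1:0→3,s→4,2→5 2:0→6,s→5,2→7 3:0→8,s→9,2→10 4:0→11,s→4,2→5 5:0→10,s→5,2→12 6:0→6,s→13,2→14 7:0→6,s→15,2→7 8:0→16,s→8,2→17 9:0→18,s→9,2→10 10:0→17,s→10,2→14 11:0→18,s→11,2→19 12:0→10,s→15,2→12 13:0→10,s→13,2→14 14:0→14,s→14,2→14 15:0→10,s→15,2→20 16:0→16,s→14,2→21 17:0→21,s→17,2→14 18:0→16,s→18,2→22 19:0→22,s→21,2→14 20:0→23,s→20,2→20 21:0→21,s→14,2→14 22:0→21,s→21,2→14 23:0→14,s→23,2→14 [Hopcroft].
'202': run [43, 32, 21, 13] end={s15,s19,s21,s30,s31,s32,s36,s4,s40,s45,s50,s55,…} ∉↓L; 3/3 deletions ∈↓L.
's022': |S_i|=[43, 37, 29, 18, 11] end={s15,s19,s30,s31,s32,s36,s4,s45,s50,s55,s56} rej; 4/4 deletions ∈↓L.
's000s': run [43, 37, 29, 18, 12, 7] end={s15,s30,s31,s32,s45,s50,s56} rej; 5/5 deletions ∈↓L.
'ss02ss': run [43, 37, 35, 25, 16, 11, 7] end={s15,s30,s31,s32,s45,s50,s56} — reject; 6/6 deletions ∈↓L.
'22s200': |S_i|=[43, 32, 24, 20, 13, 8, 7] end={s15,s30,s31,s32,s45,s50,s56} — reject; 6/6 deletions ∈↓L.
5 words, ⪯-incomp.

Antichain: [202, s022, s000s, ss02ss, 22s200].


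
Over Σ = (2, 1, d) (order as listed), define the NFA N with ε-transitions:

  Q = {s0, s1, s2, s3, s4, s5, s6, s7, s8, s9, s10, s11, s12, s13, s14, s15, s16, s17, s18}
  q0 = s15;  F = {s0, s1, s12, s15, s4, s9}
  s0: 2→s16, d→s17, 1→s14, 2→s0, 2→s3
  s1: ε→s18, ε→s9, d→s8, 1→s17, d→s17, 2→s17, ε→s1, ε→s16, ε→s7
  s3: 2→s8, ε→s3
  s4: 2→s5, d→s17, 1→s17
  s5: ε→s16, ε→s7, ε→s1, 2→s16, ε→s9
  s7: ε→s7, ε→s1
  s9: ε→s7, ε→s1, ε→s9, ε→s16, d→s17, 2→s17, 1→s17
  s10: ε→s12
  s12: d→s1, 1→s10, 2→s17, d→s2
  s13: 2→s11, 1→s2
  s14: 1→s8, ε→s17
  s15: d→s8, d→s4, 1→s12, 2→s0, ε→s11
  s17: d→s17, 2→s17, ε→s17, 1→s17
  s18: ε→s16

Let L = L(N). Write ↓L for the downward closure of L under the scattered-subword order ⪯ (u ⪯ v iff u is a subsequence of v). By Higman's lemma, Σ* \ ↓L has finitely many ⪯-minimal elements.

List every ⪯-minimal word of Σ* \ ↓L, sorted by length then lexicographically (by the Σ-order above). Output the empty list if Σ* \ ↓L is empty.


A = [21, 2d, 12, d1, dd, d22].

|Q|=19, |F|=6, |δ|=52 (21 ε).
min D↑ (6 st, q0=0, F={4}): 0:2→1,1→2,d→3 1:2→1,1→4,d→4 2:2→4,1→2,d→5 3:2→5,1→4,d→4 4:2→4,1→4,d→4 5:2→4,1→4,d→4 (ε-aug+det+¬).
'21': run [17, 11, 3] end={s14,s17,s8} — reject; 2/2 deletions ∈↓L.
'2d': run [17, 11, 2] end={s17,s8} — reject; 2/2 single-dels accept.
'12': N↓-sim [17, 11, 1] end={s17} — reject; 2/2 single-dels accept.
'd1': run [17, 10, 1] end={s17} ∉↓L; 2/2 del acc.
'dd': run [17, 10, 2] end={s17,s8} — reject; 2/2 deletions ∈↓L.
'd22': N↓-sim [17, 10, 8, 2] end={s16,s17} — reject; 3/3 del acc.
6 minimals (antichain).
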